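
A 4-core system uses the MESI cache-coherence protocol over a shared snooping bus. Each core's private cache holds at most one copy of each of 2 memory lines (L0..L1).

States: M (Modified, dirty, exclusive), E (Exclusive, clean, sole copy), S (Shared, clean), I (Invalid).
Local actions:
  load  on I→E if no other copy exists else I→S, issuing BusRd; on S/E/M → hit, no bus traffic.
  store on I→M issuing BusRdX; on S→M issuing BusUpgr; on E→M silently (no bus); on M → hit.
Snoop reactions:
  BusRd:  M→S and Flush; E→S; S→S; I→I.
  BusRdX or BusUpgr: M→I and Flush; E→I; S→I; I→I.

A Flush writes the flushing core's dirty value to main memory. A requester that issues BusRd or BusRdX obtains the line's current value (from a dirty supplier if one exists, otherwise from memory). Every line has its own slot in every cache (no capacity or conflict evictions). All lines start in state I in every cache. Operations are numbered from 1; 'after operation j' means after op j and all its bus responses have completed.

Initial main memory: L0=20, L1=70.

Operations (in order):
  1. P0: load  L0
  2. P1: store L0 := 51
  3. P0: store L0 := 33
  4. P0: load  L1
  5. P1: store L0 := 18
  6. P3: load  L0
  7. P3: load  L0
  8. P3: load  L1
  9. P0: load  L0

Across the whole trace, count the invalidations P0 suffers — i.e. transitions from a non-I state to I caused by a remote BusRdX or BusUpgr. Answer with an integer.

invalidations = 2

step 1: P0: load  L0  ⟶  EIII  (L0)  txn=BusRd  M[L0]=20
step 2: P1: store L0 := 51  ⟶  IMII  (L0)  txn=BusRdX  M[L0]=20
step 3: P0: store L0 := 33  ⟶  MIII  (L0)  txn=BusRdX+Flush  M[L0]=51
step 4: P0: load  L1  ⟶  EIII  (L1)  txn=BusRd  M[L1]=70
step 5: P1: store L0 := 18  ⟶  IMII  (L0)  txn=BusRdX+Flush  M[L0]=33
step 6: P3: load  L0  ⟶  ISIS  (L0)  txn=BusRd+Flush  M[L0]=18
step 7: P3: load  L0  ⟶  ISIS  (L0)  txn=∅  M[L0]=18
step 8: P3: load  L1  ⟶  SIIS  (L1)  txn=BusRd  M[L1]=70
step 9: P0: load  L0  ⟶  SSIS  (L0)  txn=BusRd  M[L0]=18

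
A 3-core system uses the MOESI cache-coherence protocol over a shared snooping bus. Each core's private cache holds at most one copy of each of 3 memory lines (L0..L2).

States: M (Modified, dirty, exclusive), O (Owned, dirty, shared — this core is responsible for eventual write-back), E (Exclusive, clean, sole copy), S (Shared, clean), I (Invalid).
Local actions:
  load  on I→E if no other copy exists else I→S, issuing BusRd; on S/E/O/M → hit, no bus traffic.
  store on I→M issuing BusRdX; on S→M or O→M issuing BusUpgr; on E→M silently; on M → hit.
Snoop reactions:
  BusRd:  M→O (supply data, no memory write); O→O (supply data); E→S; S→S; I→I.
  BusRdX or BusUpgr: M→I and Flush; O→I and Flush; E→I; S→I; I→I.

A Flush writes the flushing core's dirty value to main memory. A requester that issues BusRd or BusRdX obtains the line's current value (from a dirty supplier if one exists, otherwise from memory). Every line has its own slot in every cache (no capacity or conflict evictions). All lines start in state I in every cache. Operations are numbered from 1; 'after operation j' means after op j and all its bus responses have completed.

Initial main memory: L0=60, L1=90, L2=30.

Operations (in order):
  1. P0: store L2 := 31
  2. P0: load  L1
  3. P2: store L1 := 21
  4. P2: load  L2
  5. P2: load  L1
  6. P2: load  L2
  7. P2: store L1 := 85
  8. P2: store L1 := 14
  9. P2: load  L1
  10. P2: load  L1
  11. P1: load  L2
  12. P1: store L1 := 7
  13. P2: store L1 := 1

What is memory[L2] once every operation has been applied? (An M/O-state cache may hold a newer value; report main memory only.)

memory[L2] = 30

  op1 P0: store L2 := 31 → M/I/I on L2; bus BusRdX; mem=30
  op2 P0: load  L1 → E/I/I on L1; bus BusRd; mem=90
  op3 P2: store L1 := 21 → I/I/M on L1; bus BusRdX; mem=90
  op4 P2: load  L2 → O/I/S on L2; bus BusRd; mem=30
  op5 P2: load  L1 → I/I/M on L1; bus (none); mem=90
  op6 P2: load  L2 → O/I/S on L2; bus (none); mem=30
  op7 P2: store L1 := 85 → I/I/M on L1; bus (none); mem=90
  op8 P2: store L1 := 14 → I/I/M on L1; bus (none); mem=90
  op9 P2: load  L1 → I/I/M on L1; bus (none); mem=90
  op10 P2: load  L1 → I/I/M on L1; bus (none); mem=90
  op11 P1: load  L2 → O/S/S on L2; bus BusRd; mem=30
  op12 P1: store L1 := 7 → I/M/I on L1; bus BusRdX Flush; mem=14
  op13 P2: store L1 := 1 → I/I/M on L1; bus BusRdX Flush; mem=7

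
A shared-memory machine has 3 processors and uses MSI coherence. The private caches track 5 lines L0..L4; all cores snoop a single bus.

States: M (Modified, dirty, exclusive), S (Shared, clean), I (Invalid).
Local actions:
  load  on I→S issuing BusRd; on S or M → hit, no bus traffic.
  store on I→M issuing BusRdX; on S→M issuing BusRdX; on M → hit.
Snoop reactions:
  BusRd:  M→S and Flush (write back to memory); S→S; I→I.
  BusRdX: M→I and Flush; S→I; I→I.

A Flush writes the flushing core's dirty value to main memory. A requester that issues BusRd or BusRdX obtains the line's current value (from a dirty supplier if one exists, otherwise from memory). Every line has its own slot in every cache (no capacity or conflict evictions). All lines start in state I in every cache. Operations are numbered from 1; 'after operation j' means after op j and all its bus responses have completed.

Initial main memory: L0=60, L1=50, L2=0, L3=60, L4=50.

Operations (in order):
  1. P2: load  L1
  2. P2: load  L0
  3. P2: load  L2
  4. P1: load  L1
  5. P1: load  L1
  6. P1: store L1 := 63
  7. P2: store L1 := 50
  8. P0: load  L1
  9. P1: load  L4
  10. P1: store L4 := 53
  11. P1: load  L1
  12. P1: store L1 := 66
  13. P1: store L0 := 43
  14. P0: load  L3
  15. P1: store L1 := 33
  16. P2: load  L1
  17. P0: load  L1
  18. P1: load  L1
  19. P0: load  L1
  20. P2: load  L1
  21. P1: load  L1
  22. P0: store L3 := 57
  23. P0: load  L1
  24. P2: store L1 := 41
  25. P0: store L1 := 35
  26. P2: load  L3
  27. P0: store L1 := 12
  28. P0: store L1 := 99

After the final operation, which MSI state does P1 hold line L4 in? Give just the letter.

1. P2: load  L1  bus=[BusRd]  L1: P0=I P1=I P2=S  mem[L1]=50
2. P2: load  L0  bus=[BusRd]  L0: P0=I P1=I P2=S  mem[L0]=60
3. P2: load  L2  bus=[BusRd]  L2: P0=I P1=I P2=S  mem[L2]=0
4. P1: load  L1  bus=[BusRd]  L1: P0=I P1=S P2=S  mem[L1]=50
5. P1: load  L1  bus=[-]  L1: P0=I P1=S P2=S  mem[L1]=50
6. P1: store L1 := 63  bus=[BusRdX]  L1: P0=I P1=M P2=I  mem[L1]=50
7. P2: store L1 := 50  bus=[BusRdX,Flush]  L1: P0=I P1=I P2=M  mem[L1]=63
8. P0: load  L1  bus=[BusRd,Flush]  L1: P0=S P1=I P2=S  mem[L1]=50
9. P1: load  L4  bus=[BusRd]  L4: P0=I P1=S P2=I  mem[L4]=50
10. P1: store L4 := 53  bus=[BusRdX]  L4: P0=I P1=M P2=I  mem[L4]=50
11. P1: load  L1  bus=[BusRd]  L1: P0=S P1=S P2=S  mem[L1]=50
12. P1: store L1 := 66  bus=[BusRdX]  L1: P0=I P1=M P2=I  mem[L1]=50
13. P1: store L0 := 43  bus=[BusRdX]  L0: P0=I P1=M P2=I  mem[L0]=60
14. P0: load  L3  bus=[BusRd]  L3: P0=S P1=I P2=I  mem[L3]=60
15. P1: store L1 := 33  bus=[-]  L1: P0=I P1=M P2=I  mem[L1]=50
16. P2: load  L1  bus=[BusRd,Flush]  L1: P0=I P1=S P2=S  mem[L1]=33
17. P0: load  L1  bus=[BusRd]  L1: P0=S P1=S P2=S  mem[L1]=33
18. P1: load  L1  bus=[-]  L1: P0=S P1=S P2=S  mem[L1]=33
19. P0: load  L1  bus=[-]  L1: P0=S P1=S P2=S  mem[L1]=33
20. P2: load  L1  bus=[-]  L1: P0=S P1=S P2=S  mem[L1]=33
21. P1: load  L1  bus=[-]  L1: P0=S P1=S P2=S  mem[L1]=33
22. P0: store L3 := 57  bus=[BusRdX]  L3: P0=M P1=I P2=I  mem[L3]=60
23. P0: load  L1  bus=[-]  L1: P0=S P1=S P2=S  mem[L1]=33
24. P2: store L1 := 41  bus=[BusRdX]  L1: P0=I P1=I P2=M  mem[L1]=33
25. P0: store L1 := 35  bus=[BusRdX,Flush]  L1: P0=M P1=I P2=I  mem[L1]=41
26. P2: load  L3  bus=[BusRd,Flush]  L3: P0=S P1=I P2=S  mem[L3]=57
27. P0: store L1 := 12  bus=[-]  L1: P0=M P1=I P2=I  mem[L1]=41
28. P0: store L1 := 99  bus=[-]  L1: P0=M P1=I P2=I  mem[L1]=41

state = M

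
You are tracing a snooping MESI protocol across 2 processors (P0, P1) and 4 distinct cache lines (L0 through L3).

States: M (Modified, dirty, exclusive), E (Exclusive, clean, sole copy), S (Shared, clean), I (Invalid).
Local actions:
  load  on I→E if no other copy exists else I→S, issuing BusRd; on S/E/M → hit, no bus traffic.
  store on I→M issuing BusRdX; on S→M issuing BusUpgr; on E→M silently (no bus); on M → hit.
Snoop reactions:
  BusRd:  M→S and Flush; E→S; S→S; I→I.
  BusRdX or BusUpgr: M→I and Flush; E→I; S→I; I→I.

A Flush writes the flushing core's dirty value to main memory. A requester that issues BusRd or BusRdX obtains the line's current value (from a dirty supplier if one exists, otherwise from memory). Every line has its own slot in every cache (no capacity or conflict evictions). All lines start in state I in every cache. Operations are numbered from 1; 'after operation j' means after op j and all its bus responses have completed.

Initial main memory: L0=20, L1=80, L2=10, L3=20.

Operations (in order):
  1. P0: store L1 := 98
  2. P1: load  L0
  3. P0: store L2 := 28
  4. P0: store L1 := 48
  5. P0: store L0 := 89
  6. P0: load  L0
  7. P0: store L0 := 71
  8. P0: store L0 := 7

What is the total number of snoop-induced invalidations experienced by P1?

1. P0: store L1 := 98  bus=[BusRdX]  L1: P0=M P1=I  mem[L1]=80
2. P1: load  L0  bus=[BusRd]  L0: P0=I P1=E  mem[L0]=20
3. P0: store L2 := 28  bus=[BusRdX]  L2: P0=M P1=I  mem[L2]=10
4. P0: store L1 := 48  bus=[-]  L1: P0=M P1=I  mem[L1]=80
5. P0: store L0 := 89  bus=[BusRdX]  L0: P0=M P1=I  mem[L0]=20
6. P0: load  L0  bus=[-]  L0: P0=M P1=I  mem[L0]=20
7. P0: store L0 := 71  bus=[-]  L0: P0=M P1=I  mem[L0]=20
8. P0: store L0 := 7  bus=[-]  L0: P0=M P1=I  mem[L0]=20

invalidations = 1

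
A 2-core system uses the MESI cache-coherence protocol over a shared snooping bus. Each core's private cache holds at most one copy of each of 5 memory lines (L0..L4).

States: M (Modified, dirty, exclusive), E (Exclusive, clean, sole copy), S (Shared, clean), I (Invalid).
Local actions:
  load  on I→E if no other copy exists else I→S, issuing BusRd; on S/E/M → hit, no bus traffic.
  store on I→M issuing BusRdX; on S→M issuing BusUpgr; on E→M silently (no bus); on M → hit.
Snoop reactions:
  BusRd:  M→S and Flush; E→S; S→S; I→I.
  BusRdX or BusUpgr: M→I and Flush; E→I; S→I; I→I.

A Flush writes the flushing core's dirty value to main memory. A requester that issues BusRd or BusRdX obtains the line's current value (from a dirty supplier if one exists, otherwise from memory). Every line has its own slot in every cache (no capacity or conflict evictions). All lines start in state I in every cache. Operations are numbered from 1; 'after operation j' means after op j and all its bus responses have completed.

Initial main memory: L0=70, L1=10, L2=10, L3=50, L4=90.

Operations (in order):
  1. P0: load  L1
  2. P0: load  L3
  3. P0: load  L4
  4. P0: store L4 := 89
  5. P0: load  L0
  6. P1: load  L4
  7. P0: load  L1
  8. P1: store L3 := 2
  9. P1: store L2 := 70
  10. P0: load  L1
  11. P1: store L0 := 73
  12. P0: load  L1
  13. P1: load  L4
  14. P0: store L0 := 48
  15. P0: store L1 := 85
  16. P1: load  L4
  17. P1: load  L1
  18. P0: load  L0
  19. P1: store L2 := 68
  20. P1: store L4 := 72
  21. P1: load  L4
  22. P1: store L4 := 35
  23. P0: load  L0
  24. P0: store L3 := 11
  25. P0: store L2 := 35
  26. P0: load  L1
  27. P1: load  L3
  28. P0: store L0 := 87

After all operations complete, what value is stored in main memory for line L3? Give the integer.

memory[L3] = 11

[1] P0: load  L1 | P0:E(10), P1:I | bus: BusRd
[2] P0: load  L3 | P0:E(50), P1:I | bus: BusRd
[3] P0: load  L4 | P0:E(90), P1:I | bus: BusRd
[4] P0: store L4 := 89 | P0:M(89), P1:I | bus: none
[5] P0: load  L0 | P0:E(70), P1:I | bus: BusRd
[6] P1: load  L4 | P0:S(89), P1:S(89) | bus: BusRd,Flush
[7] P0: load  L1 | P0:E(10), P1:I | bus: none
[8] P1: store L3 := 2 | P0:I, P1:M(2) | bus: BusRdX
[9] P1: store L2 := 70 | P0:I, P1:M(70) | bus: BusRdX
[10] P0: load  L1 | P0:E(10), P1:I | bus: none
[11] P1: store L0 := 73 | P0:I, P1:M(73) | bus: BusRdX
[12] P0: load  L1 | P0:E(10), P1:I | bus: none
[13] P1: load  L4 | P0:S(89), P1:S(89) | bus: none
[14] P0: store L0 := 48 | P0:M(48), P1:I | bus: BusRdX,Flush
[15] P0: store L1 := 85 | P0:M(85), P1:I | bus: none
[16] P1: load  L4 | P0:S(89), P1:S(89) | bus: none
[17] P1: load  L1 | P0:S(85), P1:S(85) | bus: BusRd,Flush
[18] P0: load  L0 | P0:M(48), P1:I | bus: none
[19] P1: store L2 := 68 | P0:I, P1:M(68) | bus: none
[20] P1: store L4 := 72 | P0:I, P1:M(72) | bus: BusUpgr
[21] P1: load  L4 | P0:I, P1:M(72) | bus: none
[22] P1: store L4 := 35 | P0:I, P1:M(35) | bus: none
[23] P0: load  L0 | P0:M(48), P1:I | bus: none
[24] P0: store L3 := 11 | P0:M(11), P1:I | bus: BusRdX,Flush
[25] P0: store L2 := 35 | P0:M(35), P1:I | bus: BusRdX,Flush
[26] P0: load  L1 | P0:S(85), P1:S(85) | bus: none
[27] P1: load  L3 | P0:S(11), P1:S(11) | bus: BusRd,Flush
[28] P0: store L0 := 87 | P0:M(87), P1:I | bus: none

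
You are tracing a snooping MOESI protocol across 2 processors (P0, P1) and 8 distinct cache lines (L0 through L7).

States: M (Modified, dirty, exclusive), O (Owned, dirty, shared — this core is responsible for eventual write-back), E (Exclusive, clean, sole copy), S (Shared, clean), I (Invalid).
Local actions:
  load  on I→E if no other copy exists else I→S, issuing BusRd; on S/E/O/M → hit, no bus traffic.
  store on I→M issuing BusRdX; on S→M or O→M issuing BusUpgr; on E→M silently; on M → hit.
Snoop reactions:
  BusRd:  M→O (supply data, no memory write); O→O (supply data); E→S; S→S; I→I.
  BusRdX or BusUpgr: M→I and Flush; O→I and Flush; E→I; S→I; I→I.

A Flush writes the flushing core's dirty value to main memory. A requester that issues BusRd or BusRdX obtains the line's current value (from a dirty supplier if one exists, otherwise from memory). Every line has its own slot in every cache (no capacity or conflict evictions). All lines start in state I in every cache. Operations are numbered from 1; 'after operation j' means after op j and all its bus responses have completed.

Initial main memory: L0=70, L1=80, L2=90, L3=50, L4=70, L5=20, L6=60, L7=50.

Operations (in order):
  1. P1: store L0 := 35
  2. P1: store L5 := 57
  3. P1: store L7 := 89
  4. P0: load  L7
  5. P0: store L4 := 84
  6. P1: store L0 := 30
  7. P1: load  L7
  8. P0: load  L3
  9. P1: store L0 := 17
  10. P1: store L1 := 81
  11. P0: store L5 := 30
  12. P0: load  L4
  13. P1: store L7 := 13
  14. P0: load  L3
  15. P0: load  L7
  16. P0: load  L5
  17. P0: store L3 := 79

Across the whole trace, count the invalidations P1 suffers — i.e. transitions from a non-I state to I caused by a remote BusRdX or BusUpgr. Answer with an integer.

[1] P1: store L0 := 35 | P0:I, P1:M(35) | bus: BusRdX
[2] P1: store L5 := 57 | P0:I, P1:M(57) | bus: BusRdX
[3] P1: store L7 := 89 | P0:I, P1:M(89) | bus: BusRdX
[4] P0: load  L7 | P0:S(89), P1:O(89) | bus: BusRd
[5] P0: store L4 := 84 | P0:M(84), P1:I | bus: BusRdX
[6] P1: store L0 := 30 | P0:I, P1:M(30) | bus: none
[7] P1: load  L7 | P0:S(89), P1:O(89) | bus: none
[8] P0: load  L3 | P0:E(50), P1:I | bus: BusRd
[9] P1: store L0 := 17 | P0:I, P1:M(17) | bus: none
[10] P1: store L1 := 81 | P0:I, P1:M(81) | bus: BusRdX
[11] P0: store L5 := 30 | P0:M(30), P1:I | bus: BusRdX,Flush
[12] P0: load  L4 | P0:M(84), P1:I | bus: none
[13] P1: store L7 := 13 | P0:I, P1:M(13) | bus: BusUpgr
[14] P0: load  L3 | P0:E(50), P1:I | bus: none
[15] P0: load  L7 | P0:S(13), P1:O(13) | bus: BusRd
[16] P0: load  L5 | P0:M(30), P1:I | bus: none
[17] P0: store L3 := 79 | P0:M(79), P1:I | bus: none

invalidations = 1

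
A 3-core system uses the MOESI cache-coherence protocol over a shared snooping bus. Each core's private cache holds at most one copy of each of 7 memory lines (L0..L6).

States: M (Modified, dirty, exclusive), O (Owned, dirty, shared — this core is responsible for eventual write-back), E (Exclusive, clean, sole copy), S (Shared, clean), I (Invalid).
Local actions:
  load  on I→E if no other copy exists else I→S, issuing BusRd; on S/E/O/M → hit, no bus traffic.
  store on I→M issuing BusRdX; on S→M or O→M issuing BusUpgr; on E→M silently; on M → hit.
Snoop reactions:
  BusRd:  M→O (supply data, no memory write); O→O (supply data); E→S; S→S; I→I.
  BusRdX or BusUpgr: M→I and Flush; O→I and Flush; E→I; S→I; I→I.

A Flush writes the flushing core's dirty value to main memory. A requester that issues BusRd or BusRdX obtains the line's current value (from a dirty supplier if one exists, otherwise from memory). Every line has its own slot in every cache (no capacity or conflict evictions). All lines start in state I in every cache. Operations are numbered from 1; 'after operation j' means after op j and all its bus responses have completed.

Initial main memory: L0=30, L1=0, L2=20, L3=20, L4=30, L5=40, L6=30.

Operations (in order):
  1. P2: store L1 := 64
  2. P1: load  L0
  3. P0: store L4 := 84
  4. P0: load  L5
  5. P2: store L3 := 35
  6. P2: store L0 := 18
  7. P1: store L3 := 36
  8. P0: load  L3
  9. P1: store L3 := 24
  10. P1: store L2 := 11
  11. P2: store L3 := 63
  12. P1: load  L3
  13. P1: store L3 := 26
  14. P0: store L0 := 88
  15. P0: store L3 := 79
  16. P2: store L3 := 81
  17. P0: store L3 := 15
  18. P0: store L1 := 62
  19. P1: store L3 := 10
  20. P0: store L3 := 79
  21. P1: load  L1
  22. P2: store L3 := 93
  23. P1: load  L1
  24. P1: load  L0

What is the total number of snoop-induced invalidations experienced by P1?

1. P2: store L1 := 64  bus=[BusRdX]  L1: P0=I P1=I P2=M  mem[L1]=0
2. P1: load  L0  bus=[BusRd]  L0: P0=I P1=E P2=I  mem[L0]=30
3. P0: store L4 := 84  bus=[BusRdX]  L4: P0=M P1=I P2=I  mem[L4]=30
4. P0: load  L5  bus=[BusRd]  L5: P0=E P1=I P2=I  mem[L5]=40
5. P2: store L3 := 35  bus=[BusRdX]  L3: P0=I P1=I P2=M  mem[L3]=20
6. P2: store L0 := 18  bus=[BusRdX]  L0: P0=I P1=I P2=M  mem[L0]=30
7. P1: store L3 := 36  bus=[BusRdX,Flush]  L3: P0=I P1=M P2=I  mem[L3]=35
8. P0: load  L3  bus=[BusRd]  L3: P0=S P1=O P2=I  mem[L3]=35
9. P1: store L3 := 24  bus=[BusUpgr]  L3: P0=I P1=M P2=I  mem[L3]=35
10. P1: store L2 := 11  bus=[BusRdX]  L2: P0=I P1=M P2=I  mem[L2]=20
11. P2: store L3 := 63  bus=[BusRdX,Flush]  L3: P0=I P1=I P2=M  mem[L3]=24
12. P1: load  L3  bus=[BusRd]  L3: P0=I P1=S P2=O  mem[L3]=24
13. P1: store L3 := 26  bus=[BusUpgr,Flush]  L3: P0=I P1=M P2=I  mem[L3]=63
14. P0: store L0 := 88  bus=[BusRdX,Flush]  L0: P0=M P1=I P2=I  mem[L0]=18
15. P0: store L3 := 79  bus=[BusRdX,Flush]  L3: P0=M P1=I P2=I  mem[L3]=26
16. P2: store L3 := 81  bus=[BusRdX,Flush]  L3: P0=I P1=I P2=M  mem[L3]=79
17. P0: store L3 := 15  bus=[BusRdX,Flush]  L3: P0=M P1=I P2=I  mem[L3]=81
18. P0: store L1 := 62  bus=[BusRdX,Flush]  L1: P0=M P1=I P2=I  mem[L1]=64
19. P1: store L3 := 10  bus=[BusRdX,Flush]  L3: P0=I P1=M P2=I  mem[L3]=15
20. P0: store L3 := 79  bus=[BusRdX,Flush]  L3: P0=M P1=I P2=I  mem[L3]=10
21. P1: load  L1  bus=[BusRd]  L1: P0=O P1=S P2=I  mem[L1]=64
22. P2: store L3 := 93  bus=[BusRdX,Flush]  L3: P0=I P1=I P2=M  mem[L3]=79
23. P1: load  L1  bus=[-]  L1: P0=O P1=S P2=I  mem[L1]=64
24. P1: load  L0  bus=[BusRd]  L0: P0=O P1=S P2=I  mem[L0]=18

invalidations = 4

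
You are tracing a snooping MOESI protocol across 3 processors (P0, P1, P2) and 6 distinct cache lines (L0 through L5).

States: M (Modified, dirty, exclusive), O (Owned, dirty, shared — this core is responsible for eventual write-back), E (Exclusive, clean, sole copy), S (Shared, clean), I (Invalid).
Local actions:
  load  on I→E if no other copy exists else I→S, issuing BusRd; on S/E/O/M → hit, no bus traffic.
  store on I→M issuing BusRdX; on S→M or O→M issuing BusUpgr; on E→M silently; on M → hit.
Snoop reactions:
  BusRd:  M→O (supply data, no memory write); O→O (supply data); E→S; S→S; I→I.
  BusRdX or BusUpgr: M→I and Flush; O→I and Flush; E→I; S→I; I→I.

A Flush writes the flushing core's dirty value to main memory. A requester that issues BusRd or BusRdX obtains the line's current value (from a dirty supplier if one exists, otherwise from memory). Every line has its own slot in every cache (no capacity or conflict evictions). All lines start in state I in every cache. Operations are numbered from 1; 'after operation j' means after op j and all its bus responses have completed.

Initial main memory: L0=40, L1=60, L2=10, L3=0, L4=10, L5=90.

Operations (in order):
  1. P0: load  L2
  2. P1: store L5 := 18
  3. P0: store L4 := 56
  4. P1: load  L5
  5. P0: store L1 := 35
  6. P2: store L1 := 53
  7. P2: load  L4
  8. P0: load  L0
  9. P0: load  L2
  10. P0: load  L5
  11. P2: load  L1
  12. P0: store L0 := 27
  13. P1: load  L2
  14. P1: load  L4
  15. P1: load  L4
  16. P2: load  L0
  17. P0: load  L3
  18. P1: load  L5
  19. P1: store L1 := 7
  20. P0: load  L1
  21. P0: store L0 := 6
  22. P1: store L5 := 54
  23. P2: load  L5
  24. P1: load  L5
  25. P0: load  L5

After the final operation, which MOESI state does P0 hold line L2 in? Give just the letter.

step 1: P0: load  L2  ⟶  EII  (L2)  txn=BusRd  M[L2]=10
step 2: P1: store L5 := 18  ⟶  IMI  (L5)  txn=BusRdX  M[L5]=90
step 3: P0: store L4 := 56  ⟶  MII  (L4)  txn=BusRdX  M[L4]=10
step 4: P1: load  L5  ⟶  IMI  (L5)  txn=∅  M[L5]=90
step 5: P0: store L1 := 35  ⟶  MII  (L1)  txn=BusRdX  M[L1]=60
step 6: P2: store L1 := 53  ⟶  IIM  (L1)  txn=BusRdX+Flush  M[L1]=35
step 7: P2: load  L4  ⟶  OIS  (L4)  txn=BusRd  M[L4]=10
step 8: P0: load  L0  ⟶  EII  (L0)  txn=BusRd  M[L0]=40
step 9: P0: load  L2  ⟶  EII  (L2)  txn=∅  M[L2]=10
step 10: P0: load  L5  ⟶  SOI  (L5)  txn=BusRd  M[L5]=90
step 11: P2: load  L1  ⟶  IIM  (L1)  txn=∅  M[L1]=35
step 12: P0: store L0 := 27  ⟶  MII  (L0)  txn=∅  M[L0]=40
step 13: P1: load  L2  ⟶  SSI  (L2)  txn=BusRd  M[L2]=10
step 14: P1: load  L4  ⟶  OSS  (L4)  txn=BusRd  M[L4]=10
step 15: P1: load  L4  ⟶  OSS  (L4)  txn=∅  M[L4]=10
step 16: P2: load  L0  ⟶  OIS  (L0)  txn=BusRd  M[L0]=40
step 17: P0: load  L3  ⟶  EII  (L3)  txn=BusRd  M[L3]=0
step 18: P1: load  L5  ⟶  SOI  (L5)  txn=∅  M[L5]=90
step 19: P1: store L1 := 7  ⟶  IMI  (L1)  txn=BusRdX+Flush  M[L1]=53
step 20: P0: load  L1  ⟶  SOI  (L1)  txn=BusRd  M[L1]=53
step 21: P0: store L0 := 6  ⟶  MII  (L0)  txn=BusUpgr  M[L0]=40
step 22: P1: store L5 := 54  ⟶  IMI  (L5)  txn=BusUpgr  M[L5]=90
step 23: P2: load  L5  ⟶  IOS  (L5)  txn=BusRd  M[L5]=90
step 24: P1: load  L5  ⟶  IOS  (L5)  txn=∅  M[L5]=90
step 25: P0: load  L5  ⟶  SOS  (L5)  txn=BusRd  M[L5]=90

state = S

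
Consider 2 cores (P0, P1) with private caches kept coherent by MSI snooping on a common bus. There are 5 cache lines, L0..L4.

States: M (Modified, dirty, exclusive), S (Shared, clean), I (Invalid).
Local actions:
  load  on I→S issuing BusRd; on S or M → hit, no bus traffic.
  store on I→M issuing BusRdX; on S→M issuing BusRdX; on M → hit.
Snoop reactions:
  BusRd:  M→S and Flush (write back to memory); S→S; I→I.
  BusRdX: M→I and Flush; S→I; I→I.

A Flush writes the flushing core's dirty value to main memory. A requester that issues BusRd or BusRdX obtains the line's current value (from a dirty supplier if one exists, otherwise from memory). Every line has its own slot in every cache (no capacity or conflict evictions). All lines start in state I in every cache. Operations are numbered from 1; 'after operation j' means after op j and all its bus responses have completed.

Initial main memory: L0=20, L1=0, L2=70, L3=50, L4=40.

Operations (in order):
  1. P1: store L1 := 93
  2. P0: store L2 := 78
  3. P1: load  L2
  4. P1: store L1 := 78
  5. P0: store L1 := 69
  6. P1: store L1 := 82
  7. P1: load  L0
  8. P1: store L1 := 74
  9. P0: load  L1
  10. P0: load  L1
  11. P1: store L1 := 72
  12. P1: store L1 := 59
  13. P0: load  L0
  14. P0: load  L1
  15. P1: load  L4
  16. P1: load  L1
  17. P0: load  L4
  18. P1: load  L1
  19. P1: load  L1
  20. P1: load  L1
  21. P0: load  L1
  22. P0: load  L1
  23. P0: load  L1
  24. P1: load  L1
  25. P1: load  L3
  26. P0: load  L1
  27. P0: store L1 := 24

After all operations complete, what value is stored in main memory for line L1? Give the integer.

  op1 P1: store L1 := 93 → I/M on L1; bus BusRdX; mem=0
  op2 P0: store L2 := 78 → M/I on L2; bus BusRdX; mem=70
  op3 P1: load  L2 → S/S on L2; bus BusRd Flush; mem=78
  op4 P1: store L1 := 78 → I/M on L1; bus (none); mem=0
  op5 P0: store L1 := 69 → M/I on L1; bus BusRdX Flush; mem=78
  op6 P1: store L1 := 82 → I/M on L1; bus BusRdX Flush; mem=69
  op7 P1: load  L0 → I/S on L0; bus BusRd; mem=20
  op8 P1: store L1 := 74 → I/M on L1; bus (none); mem=69
  op9 P0: load  L1 → S/S on L1; bus BusRd Flush; mem=74
  op10 P0: load  L1 → S/S on L1; bus (none); mem=74
  op11 P1: store L1 := 72 → I/M on L1; bus BusRdX; mem=74
  op12 P1: store L1 := 59 → I/M on L1; bus (none); mem=74
  op13 P0: load  L0 → S/S on L0; bus BusRd; mem=20
  op14 P0: load  L1 → S/S on L1; bus BusRd Flush; mem=59
  op15 P1: load  L4 → I/S on L4; bus BusRd; mem=40
  op16 P1: load  L1 → S/S on L1; bus (none); mem=59
  op17 P0: load  L4 → S/S on L4; bus BusRd; mem=40
  op18 P1: load  L1 → S/S on L1; bus (none); mem=59
  op19 P1: load  L1 → S/S on L1; bus (none); mem=59
  op20 P1: load  L1 → S/S on L1; bus (none); mem=59
  op21 P0: load  L1 → S/S on L1; bus (none); mem=59
  op22 P0: load  L1 → S/S on L1; bus (none); mem=59
  op23 P0: load  L1 → S/S on L1; bus (none); mem=59
  op24 P1: load  L1 → S/S on L1; bus (none); mem=59
  op25 P1: load  L3 → I/S on L3; bus BusRd; mem=50
  op26 P0: load  L1 → S/S on L1; bus (none); mem=59
  op27 P0: store L1 := 24 → M/I on L1; bus BusRdX; mem=59

memory[L1] = 59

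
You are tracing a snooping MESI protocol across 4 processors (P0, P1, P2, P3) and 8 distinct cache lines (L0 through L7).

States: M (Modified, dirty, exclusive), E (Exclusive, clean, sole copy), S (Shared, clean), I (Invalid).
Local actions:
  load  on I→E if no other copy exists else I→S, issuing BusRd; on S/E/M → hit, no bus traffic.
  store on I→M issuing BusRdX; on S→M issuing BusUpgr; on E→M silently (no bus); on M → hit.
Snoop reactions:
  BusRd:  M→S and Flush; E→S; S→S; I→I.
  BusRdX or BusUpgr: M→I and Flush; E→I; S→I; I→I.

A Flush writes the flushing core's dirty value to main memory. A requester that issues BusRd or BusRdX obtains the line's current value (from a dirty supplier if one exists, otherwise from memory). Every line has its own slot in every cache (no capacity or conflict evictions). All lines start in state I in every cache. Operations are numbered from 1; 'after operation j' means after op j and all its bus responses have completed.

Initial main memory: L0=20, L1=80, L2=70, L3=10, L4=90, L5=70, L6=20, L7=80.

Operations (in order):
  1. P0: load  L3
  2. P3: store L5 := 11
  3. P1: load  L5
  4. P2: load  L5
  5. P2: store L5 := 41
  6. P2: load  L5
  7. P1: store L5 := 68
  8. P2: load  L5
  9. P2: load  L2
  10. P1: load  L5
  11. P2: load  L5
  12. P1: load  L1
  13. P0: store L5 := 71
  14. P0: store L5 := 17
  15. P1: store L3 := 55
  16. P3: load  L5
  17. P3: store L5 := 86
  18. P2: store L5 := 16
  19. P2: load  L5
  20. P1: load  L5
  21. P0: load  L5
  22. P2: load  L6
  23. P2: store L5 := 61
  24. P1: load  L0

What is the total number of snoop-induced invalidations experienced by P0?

step 1: P0: load  L3  ⟶  EIII  (L3)  txn=BusRd  M[L3]=10
step 2: P3: store L5 := 11  ⟶  IIIM  (L5)  txn=BusRdX  M[L5]=70
step 3: P1: load  L5  ⟶  ISIS  (L5)  txn=BusRd+Flush  M[L5]=11
step 4: P2: load  L5  ⟶  ISSS  (L5)  txn=BusRd  M[L5]=11
step 5: P2: store L5 := 41  ⟶  IIMI  (L5)  txn=BusUpgr  M[L5]=11
step 6: P2: load  L5  ⟶  IIMI  (L5)  txn=∅  M[L5]=11
step 7: P1: store L5 := 68  ⟶  IMII  (L5)  txn=BusRdX+Flush  M[L5]=41
step 8: P2: load  L5  ⟶  ISSI  (L5)  txn=BusRd+Flush  M[L5]=68
step 9: P2: load  L2  ⟶  IIEI  (L2)  txn=BusRd  M[L2]=70
step 10: P1: load  L5  ⟶  ISSI  (L5)  txn=∅  M[L5]=68
step 11: P2: load  L5  ⟶  ISSI  (L5)  txn=∅  M[L5]=68
step 12: P1: load  L1  ⟶  IEII  (L1)  txn=BusRd  M[L1]=80
step 13: P0: store L5 := 71  ⟶  MIII  (L5)  txn=BusRdX  M[L5]=68
step 14: P0: store L5 := 17  ⟶  MIII  (L5)  txn=∅  M[L5]=68
step 15: P1: store L3 := 55  ⟶  IMII  (L3)  txn=BusRdX  M[L3]=10
step 16: P3: load  L5  ⟶  SIIS  (L5)  txn=BusRd+Flush  M[L5]=17
step 17: P3: store L5 := 86  ⟶  IIIM  (L5)  txn=BusUpgr  M[L5]=17
step 18: P2: store L5 := 16  ⟶  IIMI  (L5)  txn=BusRdX+Flush  M[L5]=86
step 19: P2: load  L5  ⟶  IIMI  (L5)  txn=∅  M[L5]=86
step 20: P1: load  L5  ⟶  ISSI  (L5)  txn=BusRd+Flush  M[L5]=16
step 21: P0: load  L5  ⟶  SSSI  (L5)  txn=BusRd  M[L5]=16
step 22: P2: load  L6  ⟶  IIEI  (L6)  txn=BusRd  M[L6]=20
step 23: P2: store L5 := 61  ⟶  IIMI  (L5)  txn=BusUpgr  M[L5]=16
step 24: P1: load  L0  ⟶  IEII  (L0)  txn=BusRd  M[L0]=20

invalidations = 3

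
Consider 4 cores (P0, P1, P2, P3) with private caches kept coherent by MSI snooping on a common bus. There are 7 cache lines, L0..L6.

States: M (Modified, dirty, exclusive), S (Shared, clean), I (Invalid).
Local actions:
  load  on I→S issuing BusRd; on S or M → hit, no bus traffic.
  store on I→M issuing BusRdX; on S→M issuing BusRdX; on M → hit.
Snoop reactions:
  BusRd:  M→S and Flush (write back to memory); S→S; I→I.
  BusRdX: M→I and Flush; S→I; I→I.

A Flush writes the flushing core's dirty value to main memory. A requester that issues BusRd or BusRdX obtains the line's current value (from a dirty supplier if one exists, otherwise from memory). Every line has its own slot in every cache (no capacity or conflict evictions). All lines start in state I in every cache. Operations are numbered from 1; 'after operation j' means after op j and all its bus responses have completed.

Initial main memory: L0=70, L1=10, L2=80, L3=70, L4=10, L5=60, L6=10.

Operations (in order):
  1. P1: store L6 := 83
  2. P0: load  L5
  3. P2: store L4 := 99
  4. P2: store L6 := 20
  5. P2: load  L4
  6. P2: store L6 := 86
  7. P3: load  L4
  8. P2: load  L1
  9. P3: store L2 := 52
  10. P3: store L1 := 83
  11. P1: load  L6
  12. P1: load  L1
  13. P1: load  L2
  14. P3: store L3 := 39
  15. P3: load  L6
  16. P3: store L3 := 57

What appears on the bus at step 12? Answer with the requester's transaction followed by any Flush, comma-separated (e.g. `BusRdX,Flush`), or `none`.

bus = BusRd,Flush

  op1 P1: store L6 := 83 → I/M/I/I on L6; bus BusRdX; mem=10
  op2 P0: load  L5 → S/I/I/I on L5; bus BusRd; mem=60
  op3 P2: store L4 := 99 → I/I/M/I on L4; bus BusRdX; mem=10
  op4 P2: store L6 := 20 → I/I/M/I on L6; bus BusRdX Flush; mem=83
  op5 P2: load  L4 → I/I/M/I on L4; bus (none); mem=10
  op6 P2: store L6 := 86 → I/I/M/I on L6; bus (none); mem=83
  op7 P3: load  L4 → I/I/S/S on L4; bus BusRd Flush; mem=99
  op8 P2: load  L1 → I/I/S/I on L1; bus BusRd; mem=10
  op9 P3: store L2 := 52 → I/I/I/M on L2; bus BusRdX; mem=80
  op10 P3: store L1 := 83 → I/I/I/M on L1; bus BusRdX; mem=10
  op11 P1: load  L6 → I/S/S/I on L6; bus BusRd Flush; mem=86
  op12 P1: load  L1 → I/S/I/S on L1; bus BusRd Flush; mem=83
  op13 P1: load  L2 → I/S/I/S on L2; bus BusRd Flush; mem=52
  op14 P3: store L3 := 39 → I/I/I/M on L3; bus BusRdX; mem=70
  op15 P3: load  L6 → I/S/S/S on L6; bus BusRd; mem=86
  op16 P3: store L3 := 57 → I/I/I/M on L3; bus (none); mem=70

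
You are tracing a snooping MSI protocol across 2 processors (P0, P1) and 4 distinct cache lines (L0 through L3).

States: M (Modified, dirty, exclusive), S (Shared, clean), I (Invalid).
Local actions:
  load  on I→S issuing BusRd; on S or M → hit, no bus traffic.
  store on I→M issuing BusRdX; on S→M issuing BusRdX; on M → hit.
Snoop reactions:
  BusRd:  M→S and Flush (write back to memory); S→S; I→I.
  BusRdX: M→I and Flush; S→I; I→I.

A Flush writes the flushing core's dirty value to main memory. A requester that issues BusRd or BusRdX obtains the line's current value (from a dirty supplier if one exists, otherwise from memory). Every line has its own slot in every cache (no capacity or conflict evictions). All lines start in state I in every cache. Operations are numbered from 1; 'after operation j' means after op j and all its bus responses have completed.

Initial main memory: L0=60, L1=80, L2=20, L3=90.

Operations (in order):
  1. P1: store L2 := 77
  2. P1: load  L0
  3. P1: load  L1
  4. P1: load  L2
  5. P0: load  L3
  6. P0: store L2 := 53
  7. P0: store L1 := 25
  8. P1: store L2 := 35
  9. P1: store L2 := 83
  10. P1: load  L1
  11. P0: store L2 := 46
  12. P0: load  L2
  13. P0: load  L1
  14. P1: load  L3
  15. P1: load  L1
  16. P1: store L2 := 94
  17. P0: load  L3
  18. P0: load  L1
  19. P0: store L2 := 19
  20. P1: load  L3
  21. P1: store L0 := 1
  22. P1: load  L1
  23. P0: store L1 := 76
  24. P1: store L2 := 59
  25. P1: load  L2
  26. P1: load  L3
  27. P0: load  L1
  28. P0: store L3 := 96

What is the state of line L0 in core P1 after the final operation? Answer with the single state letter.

[1] P1: store L2 := 77 | P0:I, P1:M(77) | bus: BusRdX
[2] P1: load  L0 | P0:I, P1:S(60) | bus: BusRd
[3] P1: load  L1 | P0:I, P1:S(80) | bus: BusRd
[4] P1: load  L2 | P0:I, P1:M(77) | bus: none
[5] P0: load  L3 | P0:S(90), P1:I | bus: BusRd
[6] P0: store L2 := 53 | P0:M(53), P1:I | bus: BusRdX,Flush
[7] P0: store L1 := 25 | P0:M(25), P1:I | bus: BusRdX
[8] P1: store L2 := 35 | P0:I, P1:M(35) | bus: BusRdX,Flush
[9] P1: store L2 := 83 | P0:I, P1:M(83) | bus: none
[10] P1: load  L1 | P0:S(25), P1:S(25) | bus: BusRd,Flush
[11] P0: store L2 := 46 | P0:M(46), P1:I | bus: BusRdX,Flush
[12] P0: load  L2 | P0:M(46), P1:I | bus: none
[13] P0: load  L1 | P0:S(25), P1:S(25) | bus: none
[14] P1: load  L3 | P0:S(90), P1:S(90) | bus: BusRd
[15] P1: load  L1 | P0:S(25), P1:S(25) | bus: none
[16] P1: store L2 := 94 | P0:I, P1:M(94) | bus: BusRdX,Flush
[17] P0: load  L3 | P0:S(90), P1:S(90) | bus: none
[18] P0: load  L1 | P0:S(25), P1:S(25) | bus: none
[19] P0: store L2 := 19 | P0:M(19), P1:I | bus: BusRdX,Flush
[20] P1: load  L3 | P0:S(90), P1:S(90) | bus: none
[21] P1: store L0 := 1 | P0:I, P1:M(1) | bus: BusRdX
[22] P1: load  L1 | P0:S(25), P1:S(25) | bus: none
[23] P0: store L1 := 76 | P0:M(76), P1:I | bus: BusRdX
[24] P1: store L2 := 59 | P0:I, P1:M(59) | bus: BusRdX,Flush
[25] P1: load  L2 | P0:I, P1:M(59) | bus: none
[26] P1: load  L3 | P0:S(90), P1:S(90) | bus: none
[27] P0: load  L1 | P0:M(76), P1:I | bus: none
[28] P0: store L3 := 96 | P0:M(96), P1:I | bus: BusRdX

state = M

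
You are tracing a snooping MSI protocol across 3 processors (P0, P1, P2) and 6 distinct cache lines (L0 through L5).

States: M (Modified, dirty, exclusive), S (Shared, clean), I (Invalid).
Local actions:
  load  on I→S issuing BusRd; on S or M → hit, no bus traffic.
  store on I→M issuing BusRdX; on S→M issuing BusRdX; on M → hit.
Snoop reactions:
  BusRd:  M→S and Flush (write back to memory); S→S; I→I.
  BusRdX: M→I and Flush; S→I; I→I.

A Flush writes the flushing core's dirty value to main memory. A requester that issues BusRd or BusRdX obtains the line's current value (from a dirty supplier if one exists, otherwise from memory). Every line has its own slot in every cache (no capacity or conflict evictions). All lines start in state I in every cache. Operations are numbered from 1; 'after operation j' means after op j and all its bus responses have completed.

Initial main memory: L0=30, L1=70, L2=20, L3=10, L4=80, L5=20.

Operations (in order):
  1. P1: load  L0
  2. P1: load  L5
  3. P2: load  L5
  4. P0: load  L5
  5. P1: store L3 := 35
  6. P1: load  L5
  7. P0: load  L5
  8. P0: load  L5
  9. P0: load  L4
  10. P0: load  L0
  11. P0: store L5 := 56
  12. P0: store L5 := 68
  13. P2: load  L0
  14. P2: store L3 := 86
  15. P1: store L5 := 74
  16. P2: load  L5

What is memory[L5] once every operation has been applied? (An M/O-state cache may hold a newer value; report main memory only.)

[1] P1: load  L0 | P0:I, P1:S(30), P2:I | bus: BusRd
[2] P1: load  L5 | P0:I, P1:S(20), P2:I | bus: BusRd
[3] P2: load  L5 | P0:I, P1:S(20), P2:S(20) | bus: BusRd
[4] P0: load  L5 | P0:S(20), P1:S(20), P2:S(20) | bus: BusRd
[5] P1: store L3 := 35 | P0:I, P1:M(35), P2:I | bus: BusRdX
[6] P1: load  L5 | P0:S(20), P1:S(20), P2:S(20) | bus: none
[7] P0: load  L5 | P0:S(20), P1:S(20), P2:S(20) | bus: none
[8] P0: load  L5 | P0:S(20), P1:S(20), P2:S(20) | bus: none
[9] P0: load  L4 | P0:S(80), P1:I, P2:I | bus: BusRd
[10] P0: load  L0 | P0:S(30), P1:S(30), P2:I | bus: BusRd
[11] P0: store L5 := 56 | P0:M(56), P1:I, P2:I | bus: BusRdX
[12] P0: store L5 := 68 | P0:M(68), P1:I, P2:I | bus: none
[13] P2: load  L0 | P0:S(30), P1:S(30), P2:S(30) | bus: BusRd
[14] P2: store L3 := 86 | P0:I, P1:I, P2:M(86) | bus: BusRdX,Flush
[15] P1: store L5 := 74 | P0:I, P1:M(74), P2:I | bus: BusRdX,Flush
[16] P2: load  L5 | P0:I, P1:S(74), P2:S(74) | bus: BusRd,Flush

memory[L5] = 74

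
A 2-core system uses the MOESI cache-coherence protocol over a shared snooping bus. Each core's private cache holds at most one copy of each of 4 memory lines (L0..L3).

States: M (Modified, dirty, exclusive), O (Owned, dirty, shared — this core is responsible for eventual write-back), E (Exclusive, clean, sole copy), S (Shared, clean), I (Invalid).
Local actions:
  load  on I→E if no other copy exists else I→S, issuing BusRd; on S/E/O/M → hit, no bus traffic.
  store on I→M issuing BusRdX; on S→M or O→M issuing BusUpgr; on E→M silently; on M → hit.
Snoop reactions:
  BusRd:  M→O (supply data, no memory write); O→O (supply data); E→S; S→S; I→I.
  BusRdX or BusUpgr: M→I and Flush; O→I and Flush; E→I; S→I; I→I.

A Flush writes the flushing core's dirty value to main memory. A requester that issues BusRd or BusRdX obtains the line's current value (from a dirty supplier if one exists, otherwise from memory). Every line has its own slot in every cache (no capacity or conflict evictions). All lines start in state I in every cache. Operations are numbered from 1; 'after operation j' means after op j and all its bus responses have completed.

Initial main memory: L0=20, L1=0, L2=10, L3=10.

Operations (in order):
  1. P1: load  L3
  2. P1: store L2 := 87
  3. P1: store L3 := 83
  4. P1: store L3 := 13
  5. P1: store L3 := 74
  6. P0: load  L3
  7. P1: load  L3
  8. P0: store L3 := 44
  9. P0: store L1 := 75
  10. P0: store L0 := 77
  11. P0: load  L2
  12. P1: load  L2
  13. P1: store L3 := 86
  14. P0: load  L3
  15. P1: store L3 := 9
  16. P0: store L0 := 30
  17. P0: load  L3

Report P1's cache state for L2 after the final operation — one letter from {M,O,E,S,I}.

1. P1: load  L3  bus=[BusRd]  L3: P0=I P1=E  mem[L3]=10
2. P1: store L2 := 87  bus=[BusRdX]  L2: P0=I P1=M  mem[L2]=10
3. P1: store L3 := 83  bus=[-]  L3: P0=I P1=M  mem[L3]=10
4. P1: store L3 := 13  bus=[-]  L3: P0=I P1=M  mem[L3]=10
5. P1: store L3 := 74  bus=[-]  L3: P0=I P1=M  mem[L3]=10
6. P0: load  L3  bus=[BusRd]  L3: P0=S P1=O  mem[L3]=10
7. P1: load  L3  bus=[-]  L3: P0=S P1=O  mem[L3]=10
8. P0: store L3 := 44  bus=[BusUpgr,Flush]  L3: P0=M P1=I  mem[L3]=74
9. P0: store L1 := 75  bus=[BusRdX]  L1: P0=M P1=I  mem[L1]=0
10. P0: store L0 := 77  bus=[BusRdX]  L0: P0=M P1=I  mem[L0]=20
11. P0: load  L2  bus=[BusRd]  L2: P0=S P1=O  mem[L2]=10
12. P1: load  L2  bus=[-]  L2: P0=S P1=O  mem[L2]=10
13. P1: store L3 := 86  bus=[BusRdX,Flush]  L3: P0=I P1=M  mem[L3]=44
14. P0: load  L3  bus=[BusRd]  L3: P0=S P1=O  mem[L3]=44
15. P1: store L3 := 9  bus=[BusUpgr]  L3: P0=I P1=M  mem[L3]=44
16. P0: store L0 := 30  bus=[-]  L0: P0=M P1=I  mem[L0]=20
17. P0: load  L3  bus=[BusRd]  L3: P0=S P1=O  mem[L3]=44

state = O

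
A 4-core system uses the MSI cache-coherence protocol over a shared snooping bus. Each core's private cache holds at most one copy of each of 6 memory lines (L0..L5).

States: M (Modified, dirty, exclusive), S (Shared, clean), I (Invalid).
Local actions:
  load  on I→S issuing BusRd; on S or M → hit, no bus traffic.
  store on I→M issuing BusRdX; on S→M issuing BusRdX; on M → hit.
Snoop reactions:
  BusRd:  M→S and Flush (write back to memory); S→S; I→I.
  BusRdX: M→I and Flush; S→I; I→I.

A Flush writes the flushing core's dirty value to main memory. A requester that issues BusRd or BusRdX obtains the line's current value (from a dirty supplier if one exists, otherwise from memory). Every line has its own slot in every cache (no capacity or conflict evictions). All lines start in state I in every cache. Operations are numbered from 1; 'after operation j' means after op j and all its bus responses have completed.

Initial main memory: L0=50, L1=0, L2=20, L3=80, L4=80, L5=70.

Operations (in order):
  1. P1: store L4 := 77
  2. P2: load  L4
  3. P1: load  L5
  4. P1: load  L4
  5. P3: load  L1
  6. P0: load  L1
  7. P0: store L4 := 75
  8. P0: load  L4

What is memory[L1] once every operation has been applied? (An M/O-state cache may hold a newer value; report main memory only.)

memory[L1] = 0

step 1: P1: store L4 := 77  ⟶  IMII  (L4)  txn=BusRdX  M[L4]=80
step 2: P2: load  L4  ⟶  ISSI  (L4)  txn=BusRd+Flush  M[L4]=77
step 3: P1: load  L5  ⟶  ISII  (L5)  txn=BusRd  M[L5]=70
step 4: P1: load  L4  ⟶  ISSI  (L4)  txn=∅  M[L4]=77
step 5: P3: load  L1  ⟶  IIIS  (L1)  txn=BusRd  M[L1]=0
step 6: P0: load  L1  ⟶  SIIS  (L1)  txn=BusRd  M[L1]=0
step 7: P0: store L4 := 75  ⟶  MIII  (L4)  txn=BusRdX  M[L4]=77
step 8: P0: load  L4  ⟶  MIII  (L4)  txn=∅  M[L4]=77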